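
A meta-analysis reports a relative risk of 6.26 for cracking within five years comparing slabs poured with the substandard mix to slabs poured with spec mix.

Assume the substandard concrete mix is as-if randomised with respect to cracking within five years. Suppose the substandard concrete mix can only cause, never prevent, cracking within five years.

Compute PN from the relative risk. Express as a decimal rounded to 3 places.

Under exogeneity and monotonicity, PN = (RR − 1) / RR = 1 − 1/RR.
PN = (6.26 − 1) / 6.26 = 5.26 / 6.26 ≈ 0.8403

PN ≈ 0.840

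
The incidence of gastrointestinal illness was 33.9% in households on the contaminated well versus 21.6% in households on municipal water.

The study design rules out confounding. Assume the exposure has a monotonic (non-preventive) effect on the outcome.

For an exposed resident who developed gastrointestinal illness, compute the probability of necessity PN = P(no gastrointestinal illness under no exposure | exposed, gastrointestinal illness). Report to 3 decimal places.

PN ≈ 0.363

p₁ = 0.339, p₀ = 0.216.
Under exogeneity and monotonicity, PN = (p₁ − p₀) / p₁.
PN = (0.339 − 0.216) / 0.339 = 0.123 / 0.339 ≈ 0.3628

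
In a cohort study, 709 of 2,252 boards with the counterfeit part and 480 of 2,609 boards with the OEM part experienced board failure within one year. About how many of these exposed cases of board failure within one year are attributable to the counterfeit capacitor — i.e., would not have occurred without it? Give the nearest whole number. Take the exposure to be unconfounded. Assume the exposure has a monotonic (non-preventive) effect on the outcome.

about 295 cases

p₁ = P(outcome | exposed) = 709/2252 = 0.31483
p₀ = P(outcome | unexposed) = 480/2609 = 0.18398
PN = (p₁ − p₀)/p₁ = (0.31483 − 0.18398) / 0.31483 ≈ 0.41563.
Attributable cases ≈ PN × (exposed cases) = 0.41563 × 709 ≈ 294.68.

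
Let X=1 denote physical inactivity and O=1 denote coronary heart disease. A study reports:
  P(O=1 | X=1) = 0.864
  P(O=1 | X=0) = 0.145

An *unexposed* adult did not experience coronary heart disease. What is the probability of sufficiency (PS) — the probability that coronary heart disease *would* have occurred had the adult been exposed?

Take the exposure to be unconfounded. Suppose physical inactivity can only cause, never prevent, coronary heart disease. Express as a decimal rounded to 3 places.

PS ≈ 0.841

Let p₁ = 0.864, p₀ = 0.145.
Under exogeneity and monotonicity, PS = (p₁ − p₀) / (1 − p₀).
PS = (0.864 − 0.145) / (1 − 0.145) = 0.719 / 0.855 ≈ 0.8409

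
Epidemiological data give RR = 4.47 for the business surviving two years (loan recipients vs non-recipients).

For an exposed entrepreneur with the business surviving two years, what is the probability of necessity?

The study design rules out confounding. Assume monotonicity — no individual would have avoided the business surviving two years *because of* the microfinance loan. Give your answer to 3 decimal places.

Under exogeneity and monotonicity, PN = (RR − 1) / RR = 1 − 1/RR.
PN = (4.47 − 1) / 4.47 = 3.47 / 4.47 ≈ 0.7763

PN ≈ 0.776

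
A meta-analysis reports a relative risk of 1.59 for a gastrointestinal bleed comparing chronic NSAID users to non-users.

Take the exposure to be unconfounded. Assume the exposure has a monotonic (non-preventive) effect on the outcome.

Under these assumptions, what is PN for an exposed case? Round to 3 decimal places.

PN ≈ 0.371

Under exogeneity and monotonicity, PN = (RR − 1) / RR = 1 − 1/RR.
PN = (1.59 − 1) / 1.59 = 0.59 / 1.59 ≈ 0.3711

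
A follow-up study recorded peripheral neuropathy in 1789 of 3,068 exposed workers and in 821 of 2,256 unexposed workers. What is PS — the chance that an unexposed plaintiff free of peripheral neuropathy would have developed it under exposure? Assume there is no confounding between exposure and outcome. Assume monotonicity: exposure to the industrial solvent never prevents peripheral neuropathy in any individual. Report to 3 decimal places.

p₁ = P(outcome | exposed) = 1789/3068 = 0.58312
p₀ = P(outcome | unexposed) = 821/2256 = 0.36392
Under exogeneity and monotonicity, PS = (p₁ − p₀) / (1 − p₀).
PS = (0.58312 − 0.36392) / (1 − 0.36392) = 0.2192 / 0.63608 ≈ 0.3446

PS ≈ 0.345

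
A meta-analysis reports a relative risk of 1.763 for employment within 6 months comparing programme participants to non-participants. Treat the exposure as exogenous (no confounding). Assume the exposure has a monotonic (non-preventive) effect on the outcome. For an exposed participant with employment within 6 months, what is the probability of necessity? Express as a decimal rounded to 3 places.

PN ≈ 0.433

Under exogeneity and monotonicity, PN = (RR − 1) / RR = 1 − 1/RR.
PN = (1.763 − 1) / 1.763 = 0.763 / 1.763 ≈ 0.4328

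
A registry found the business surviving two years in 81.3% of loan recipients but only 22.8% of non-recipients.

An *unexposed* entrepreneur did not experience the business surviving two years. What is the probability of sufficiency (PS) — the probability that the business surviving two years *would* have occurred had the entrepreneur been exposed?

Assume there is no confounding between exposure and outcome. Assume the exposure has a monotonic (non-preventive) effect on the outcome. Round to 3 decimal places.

PS ≈ 0.758

p₁ = 0.813, p₀ = 0.228.
Under exogeneity and monotonicity, PS = (p₁ − p₀) / (1 − p₀).
PS = (0.813 − 0.228) / (1 − 0.228) = 0.585 / 0.772 ≈ 0.7578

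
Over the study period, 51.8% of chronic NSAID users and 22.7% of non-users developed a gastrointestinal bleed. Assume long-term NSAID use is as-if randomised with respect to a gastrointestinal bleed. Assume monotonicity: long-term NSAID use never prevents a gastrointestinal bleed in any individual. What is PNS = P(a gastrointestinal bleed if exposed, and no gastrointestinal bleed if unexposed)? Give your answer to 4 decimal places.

PNS ≈ 0.2910

p₁ = 0.518, p₀ = 0.227.
Under exogeneity and monotonicity, PNS = p₁ − p₀.
PNS = 0.518 − 0.227 = 0.291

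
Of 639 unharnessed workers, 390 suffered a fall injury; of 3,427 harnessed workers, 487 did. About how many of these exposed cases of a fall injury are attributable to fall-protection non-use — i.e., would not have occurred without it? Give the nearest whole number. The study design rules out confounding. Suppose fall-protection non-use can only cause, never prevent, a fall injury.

p₁ = P(outcome | exposed) = 390/639 = 0.61033
p₀ = P(outcome | unexposed) = 487/3427 = 0.14211
PN = (p₁ − p₀)/p₁ = (0.61033 − 0.14211) / 0.61033 ≈ 0.76716.
Attributable cases ≈ PN × (exposed cases) = 0.76716 × 390 ≈ 299.19.

about 299 cases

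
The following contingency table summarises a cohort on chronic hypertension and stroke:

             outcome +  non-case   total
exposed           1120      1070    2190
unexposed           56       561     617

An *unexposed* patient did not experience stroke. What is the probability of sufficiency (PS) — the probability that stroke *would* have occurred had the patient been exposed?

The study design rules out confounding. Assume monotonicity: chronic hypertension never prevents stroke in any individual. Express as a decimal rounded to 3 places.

PS ≈ 0.463

p₁ = P(outcome | exposed) = 1120/2190 = 0.51142
p₀ = P(outcome | unexposed) = 56/617 = 0.090762
Under exogeneity and monotonicity, PS = (p₁ − p₀) / (1 − p₀).
PS = (0.51142 − 0.090762) / (1 − 0.090762) = 0.42065 / 0.90924 ≈ 0.4626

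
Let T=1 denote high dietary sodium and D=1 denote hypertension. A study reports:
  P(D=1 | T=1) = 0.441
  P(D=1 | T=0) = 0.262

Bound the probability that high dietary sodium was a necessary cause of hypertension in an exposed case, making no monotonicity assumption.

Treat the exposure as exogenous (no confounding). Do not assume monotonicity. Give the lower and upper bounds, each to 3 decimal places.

0.406 ≤ PN ≤ 1.000

Let p₁ = 0.441, p₀ = 0.262.
Under exogeneity alone the bounds on PN are max{0,(p₁−p₀)/p₁} ≤ PN ≤ min{1,(1−p₀)/p₁}.
  lower = (p₁ − p₀)/p₁ = 0.179 / 0.441 ≈ 0.4059
  upper = min{1, (1 − p₀)/p₁} = 0.738 / 0.441 ≈ 1.6735 → capped at 1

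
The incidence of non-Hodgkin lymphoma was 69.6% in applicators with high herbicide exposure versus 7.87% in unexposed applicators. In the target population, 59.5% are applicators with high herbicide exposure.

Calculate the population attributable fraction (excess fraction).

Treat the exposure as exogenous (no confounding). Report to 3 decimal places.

PAF ≈ 0.824

p₁ = 0.696, p₀ = 0.0787.
Overall risk P(Y=1) = π·p₁ + (1−π)·p₀ = 0.595×0.696 + 0.405×0.0787 = 0.44599.
Under exogeneity, PAF = [P(Y=1) − p₀] / P(Y=1).
PAF = (0.44599 − 0.0787) / 0.44599 ≈ 0.8235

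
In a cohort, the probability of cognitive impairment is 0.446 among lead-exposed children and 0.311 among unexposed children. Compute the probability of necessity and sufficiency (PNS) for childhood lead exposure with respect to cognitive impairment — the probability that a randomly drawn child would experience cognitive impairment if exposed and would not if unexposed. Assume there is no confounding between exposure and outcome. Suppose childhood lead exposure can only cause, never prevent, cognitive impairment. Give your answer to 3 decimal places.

Let p₁ = 0.446, p₀ = 0.311.
Under exogeneity and monotonicity, PNS = p₁ − p₀.
PNS = 0.446 − 0.311 = 0.135

PNS ≈ 0.135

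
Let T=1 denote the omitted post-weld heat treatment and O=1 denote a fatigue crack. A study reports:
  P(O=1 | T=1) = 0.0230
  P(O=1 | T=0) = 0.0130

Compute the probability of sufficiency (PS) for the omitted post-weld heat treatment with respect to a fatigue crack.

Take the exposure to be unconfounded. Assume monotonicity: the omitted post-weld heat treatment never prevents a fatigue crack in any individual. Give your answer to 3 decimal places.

Let p₁ = 0.023, p₀ = 0.013.
Under exogeneity and monotonicity, PS = (p₁ − p₀) / (1 − p₀).
PS = (0.023 − 0.013) / (1 − 0.013) = 0.01 / 0.987 ≈ 0.0101

PS ≈ 0.010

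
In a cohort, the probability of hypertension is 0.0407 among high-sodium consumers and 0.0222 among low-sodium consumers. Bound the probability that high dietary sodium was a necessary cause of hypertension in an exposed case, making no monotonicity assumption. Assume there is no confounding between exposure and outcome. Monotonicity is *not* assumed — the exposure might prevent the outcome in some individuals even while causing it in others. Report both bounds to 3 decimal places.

0.455 ≤ PN ≤ 1.000

Let p₁ = 0.0407, p₀ = 0.0222.
Under exogeneity alone the bounds on PN are max{0,(p₁−p₀)/p₁} ≤ PN ≤ min{1,(1−p₀)/p₁}.
  lower = (p₁ − p₀)/p₁ = 0.0185 / 0.0407 ≈ 0.4545
  upper = min{1, (1 − p₀)/p₁} = 0.9778 / 0.0407 ≈ 24.0246 → capped at 1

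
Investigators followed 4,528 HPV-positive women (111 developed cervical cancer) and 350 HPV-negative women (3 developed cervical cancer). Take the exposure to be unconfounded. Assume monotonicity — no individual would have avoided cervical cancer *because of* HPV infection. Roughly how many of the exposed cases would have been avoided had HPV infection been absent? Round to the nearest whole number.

about 72 cases

p₁ = P(outcome | exposed) = 111/4528 = 0.024514
p₀ = P(outcome | unexposed) = 3/350 = 0.0085714
PN = (p₁ − p₀)/p₁ = (0.024514 − 0.0085714) / 0.024514 ≈ 0.65035.
Attributable cases ≈ PN × (exposed cases) = 0.65035 × 111 ≈ 72.19.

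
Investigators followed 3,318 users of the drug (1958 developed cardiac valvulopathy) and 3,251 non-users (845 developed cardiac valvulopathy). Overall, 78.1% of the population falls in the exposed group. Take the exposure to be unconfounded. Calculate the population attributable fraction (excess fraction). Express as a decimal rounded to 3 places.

p₁ = P(outcome | exposed) = 1958/3318 = 0.59011
p₀ = P(outcome | unexposed) = 845/3251 = 0.25992
Overall risk P(Y=1) = π·p₁ + (1−π)·p₀ = 0.781×0.59011 + 0.219×0.25992 = 0.5178.
Under exogeneity, PAF = [P(Y=1) − p₀] / P(Y=1).
PAF = (0.5178 − 0.25992) / 0.5178 ≈ 0.4980

PAF ≈ 0.498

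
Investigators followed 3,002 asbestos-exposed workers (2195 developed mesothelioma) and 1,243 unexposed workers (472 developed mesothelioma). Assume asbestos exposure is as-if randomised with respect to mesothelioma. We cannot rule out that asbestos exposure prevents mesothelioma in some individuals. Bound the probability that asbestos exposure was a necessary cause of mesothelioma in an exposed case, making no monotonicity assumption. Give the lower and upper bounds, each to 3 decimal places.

0.481 ≤ PN ≤ 0.848

p₁ = P(outcome | exposed) = 2195/3002 = 0.73118
p₀ = P(outcome | unexposed) = 472/1243 = 0.37973
Under exogeneity alone the bounds on PN are max{0,(p₁−p₀)/p₁} ≤ PN ≤ min{1,(1−p₀)/p₁}.
  lower = (p₁ − p₀)/p₁ = 0.35145 / 0.73118 ≈ 0.4807
  upper = min{1, (1 − p₀)/p₁} = 0.62027 / 0.73118 ≈ 0.8483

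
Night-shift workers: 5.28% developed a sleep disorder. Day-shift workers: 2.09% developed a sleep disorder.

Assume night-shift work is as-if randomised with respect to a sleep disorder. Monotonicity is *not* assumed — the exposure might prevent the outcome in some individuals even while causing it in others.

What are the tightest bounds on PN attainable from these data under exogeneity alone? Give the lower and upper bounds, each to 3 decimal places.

0.604 ≤ PN ≤ 1.000

p₁ = 0.0528, p₀ = 0.0209.
Under exogeneity alone the bounds on PN are max{0,(p₁−p₀)/p₁} ≤ PN ≤ min{1,(1−p₀)/p₁}.
  lower = (p₁ − p₀)/p₁ = 0.0319 / 0.0528 ≈ 0.6042
  upper = min{1, (1 − p₀)/p₁} = 0.9791 / 0.0528 ≈ 18.5436 → capped at 1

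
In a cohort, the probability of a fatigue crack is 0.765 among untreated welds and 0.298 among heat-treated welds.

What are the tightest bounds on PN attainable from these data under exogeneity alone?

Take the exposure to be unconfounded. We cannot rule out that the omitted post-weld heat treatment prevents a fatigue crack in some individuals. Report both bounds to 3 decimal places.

0.610 ≤ PN ≤ 0.918

Let p₁ = 0.765, p₀ = 0.298.
Under exogeneity alone the bounds on PN are max{0,(p₁−p₀)/p₁} ≤ PN ≤ min{1,(1−p₀)/p₁}.
  lower = (p₁ − p₀)/p₁ = 0.467 / 0.765 ≈ 0.6105
  upper = min{1, (1 − p₀)/p₁} = 0.702 / 0.765 ≈ 0.9176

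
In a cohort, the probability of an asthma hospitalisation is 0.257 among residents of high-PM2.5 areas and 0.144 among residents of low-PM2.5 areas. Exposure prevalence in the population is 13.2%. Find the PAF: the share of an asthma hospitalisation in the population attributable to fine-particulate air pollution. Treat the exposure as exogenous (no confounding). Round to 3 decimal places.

PAF ≈ 0.094

Let p₁ = 0.257, p₀ = 0.144.
Overall risk P(Y=1) = π·p₁ + (1−π)·p₀ = 0.132×0.257 + 0.868×0.144 = 0.15892.
Under exogeneity, PAF = [P(Y=1) − p₀] / P(Y=1).
PAF = (0.15892 − 0.144) / 0.15892 ≈ 0.0939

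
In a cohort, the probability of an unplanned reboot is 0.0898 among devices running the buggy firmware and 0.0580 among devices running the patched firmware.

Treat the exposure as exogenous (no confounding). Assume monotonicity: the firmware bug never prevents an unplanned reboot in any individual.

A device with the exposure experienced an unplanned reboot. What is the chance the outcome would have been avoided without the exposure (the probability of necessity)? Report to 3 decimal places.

Let p₁ = 0.0898, p₀ = 0.058.
Under exogeneity and monotonicity, PN = (p₁ − p₀) / p₁.
PN = (0.0898 − 0.058) / 0.0898 = 0.0318 / 0.0898 ≈ 0.3541

PN ≈ 0.354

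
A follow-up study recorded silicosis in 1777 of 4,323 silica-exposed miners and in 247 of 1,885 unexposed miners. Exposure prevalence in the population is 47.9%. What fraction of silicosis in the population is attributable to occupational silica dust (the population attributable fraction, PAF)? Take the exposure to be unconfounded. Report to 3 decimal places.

p₁ = P(outcome | exposed) = 1777/4323 = 0.41106
p₀ = P(outcome | unexposed) = 247/1885 = 0.13103
Overall risk P(Y=1) = π·p₁ + (1−π)·p₀ = 0.479×0.41106 + 0.521×0.13103 = 0.26517.
Under exogeneity, PAF = [P(Y=1) − p₀] / P(Y=1).
PAF = (0.26517 − 0.13103) / 0.26517 ≈ 0.5058

PAF ≈ 0.506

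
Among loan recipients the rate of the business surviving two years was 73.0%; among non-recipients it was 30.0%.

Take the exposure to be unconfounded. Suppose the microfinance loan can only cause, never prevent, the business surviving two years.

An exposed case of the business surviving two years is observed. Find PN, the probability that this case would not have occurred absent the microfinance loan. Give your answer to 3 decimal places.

p₁ = 0.73, p₀ = 0.3.
Under exogeneity and monotonicity, PN = (p₁ − p₀) / p₁.
PN = (0.73 − 0.3) / 0.73 = 0.43 / 0.73 ≈ 0.5890

PN ≈ 0.589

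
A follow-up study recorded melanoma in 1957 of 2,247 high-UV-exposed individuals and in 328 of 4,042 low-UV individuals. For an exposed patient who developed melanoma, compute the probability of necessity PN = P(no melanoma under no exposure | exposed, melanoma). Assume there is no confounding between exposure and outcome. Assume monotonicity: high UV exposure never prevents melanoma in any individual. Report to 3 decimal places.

PN ≈ 0.907

p₁ = P(outcome | exposed) = 1957/2247 = 0.87094
p₀ = P(outcome | unexposed) = 328/4042 = 0.081148
Under exogeneity and monotonicity, PN = (p₁ − p₀) / p₁.
PN = (0.87094 − 0.081148) / 0.87094 = 0.78979 / 0.87094 ≈ 0.9068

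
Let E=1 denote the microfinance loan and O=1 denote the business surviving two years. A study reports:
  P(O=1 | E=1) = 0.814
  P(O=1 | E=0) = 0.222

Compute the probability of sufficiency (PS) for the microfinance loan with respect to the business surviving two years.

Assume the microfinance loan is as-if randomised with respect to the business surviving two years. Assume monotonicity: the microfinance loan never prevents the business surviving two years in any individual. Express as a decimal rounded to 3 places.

PS ≈ 0.761

Let p₁ = 0.814, p₀ = 0.222.
Under exogeneity and monotonicity, PS = (p₁ − p₀) / (1 − p₀).
PS = (0.814 − 0.222) / (1 − 0.222) = 0.592 / 0.778 ≈ 0.7609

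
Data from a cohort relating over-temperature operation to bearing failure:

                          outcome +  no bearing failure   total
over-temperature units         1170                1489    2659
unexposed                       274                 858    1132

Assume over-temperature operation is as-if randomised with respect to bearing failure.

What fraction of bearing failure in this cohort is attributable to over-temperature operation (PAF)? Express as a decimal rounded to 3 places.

PAF ≈ 0.365

p₁ = P(outcome | exposed) = 1170/2659 = 0.44002
p₀ = P(outcome | unexposed) = 274/1132 = 0.24205
Exposure prevalence π = 2659/3791 = 0.7014; overall risk P(Y=1) = 0.3809.
Under exogeneity, PAF = [P(Y=1) − p₀]/P(Y=1).
PAF = (0.3809 − 0.24205) / 0.3809 ≈ 0.3645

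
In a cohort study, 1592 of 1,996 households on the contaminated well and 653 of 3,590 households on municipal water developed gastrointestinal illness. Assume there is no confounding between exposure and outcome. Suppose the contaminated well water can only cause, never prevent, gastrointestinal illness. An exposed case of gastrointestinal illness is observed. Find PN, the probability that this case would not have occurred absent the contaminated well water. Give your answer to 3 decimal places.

PN ≈ 0.772

p₁ = P(outcome | exposed) = 1592/1996 = 0.7976
p₀ = P(outcome | unexposed) = 653/3590 = 0.18189
Under exogeneity and monotonicity, PN = (p₁ − p₀) / p₁.
PN = (0.7976 − 0.18189) / 0.7976 = 0.6157 / 0.7976 ≈ 0.7719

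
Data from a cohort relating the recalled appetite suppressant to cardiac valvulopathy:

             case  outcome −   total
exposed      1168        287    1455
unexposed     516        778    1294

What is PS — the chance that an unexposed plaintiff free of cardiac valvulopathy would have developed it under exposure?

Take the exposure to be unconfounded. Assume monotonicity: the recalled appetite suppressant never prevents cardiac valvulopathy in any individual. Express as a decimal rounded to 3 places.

p₁ = P(outcome | exposed) = 1168/1455 = 0.80275
p₀ = P(outcome | unexposed) = 516/1294 = 0.39876
Under exogeneity and monotonicity, PS = (p₁ − p₀)/(1 − p₀).
PS = (0.80275 − 0.39876) / 0.60124 ≈ 0.6719

PS ≈ 0.672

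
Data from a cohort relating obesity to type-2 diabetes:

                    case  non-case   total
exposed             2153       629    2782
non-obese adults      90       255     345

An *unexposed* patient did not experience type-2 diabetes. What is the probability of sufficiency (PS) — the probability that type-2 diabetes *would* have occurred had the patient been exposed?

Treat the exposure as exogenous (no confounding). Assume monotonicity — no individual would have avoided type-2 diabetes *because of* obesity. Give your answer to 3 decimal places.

p₁ = P(outcome | exposed) = 2153/2782 = 0.7739
p₀ = P(outcome | unexposed) = 90/345 = 0.26087
Under exogeneity and monotonicity, PS = (p₁ − p₀) / (1 − p₀).
PS = (0.7739 − 0.26087) / (1 − 0.26087) = 0.51303 / 0.73913 ≈ 0.6941

PS ≈ 0.694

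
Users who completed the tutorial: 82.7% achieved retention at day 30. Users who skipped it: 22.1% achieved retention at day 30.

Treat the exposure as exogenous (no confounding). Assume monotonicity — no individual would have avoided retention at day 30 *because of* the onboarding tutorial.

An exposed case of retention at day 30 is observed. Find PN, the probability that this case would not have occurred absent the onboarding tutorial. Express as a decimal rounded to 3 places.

PN ≈ 0.733

p₁ = 0.827, p₀ = 0.221.
Under exogeneity and monotonicity, PN = (p₁ − p₀) / p₁.
PN = (0.827 − 0.221) / 0.827 = 0.606 / 0.827 ≈ 0.7328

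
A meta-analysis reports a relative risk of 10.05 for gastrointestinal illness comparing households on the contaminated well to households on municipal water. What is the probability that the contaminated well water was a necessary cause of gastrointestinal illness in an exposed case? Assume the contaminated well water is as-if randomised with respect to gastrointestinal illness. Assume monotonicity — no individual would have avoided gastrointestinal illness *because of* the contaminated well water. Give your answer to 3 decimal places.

Under exogeneity and monotonicity, PN = (RR − 1) / RR = 1 − 1/RR.
PN = (10.05 − 1) / 10.05 = 9.05 / 10.05 ≈ 0.9005

PN ≈ 0.900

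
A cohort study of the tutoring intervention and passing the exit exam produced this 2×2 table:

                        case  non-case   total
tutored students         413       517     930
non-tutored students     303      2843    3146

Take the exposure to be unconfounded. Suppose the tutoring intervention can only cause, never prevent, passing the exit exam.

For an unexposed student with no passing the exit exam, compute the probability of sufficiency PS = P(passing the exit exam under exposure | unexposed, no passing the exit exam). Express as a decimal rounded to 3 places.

p₁ = P(outcome | exposed) = 413/930 = 0.44409
p₀ = P(outcome | unexposed) = 303/3146 = 0.096313
Under exogeneity and monotonicity, PS = (p₁ − p₀) / (1 − p₀).
PS = (0.44409 − 0.096313) / (1 − 0.096313) = 0.34777 / 0.90369 ≈ 0.3848

PS ≈ 0.385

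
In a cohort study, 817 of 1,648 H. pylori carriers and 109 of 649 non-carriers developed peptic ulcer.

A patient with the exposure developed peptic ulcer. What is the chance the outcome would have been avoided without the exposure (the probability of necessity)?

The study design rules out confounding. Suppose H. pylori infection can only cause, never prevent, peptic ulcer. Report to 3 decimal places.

p₁ = P(outcome | exposed) = 817/1648 = 0.49575
p₀ = P(outcome | unexposed) = 109/649 = 0.16795
Under exogeneity and monotonicity, PN = (p₁ − p₀) / p₁.
PN = (0.49575 − 0.16795) / 0.49575 = 0.3278 / 0.49575 ≈ 0.6612

PN ≈ 0.661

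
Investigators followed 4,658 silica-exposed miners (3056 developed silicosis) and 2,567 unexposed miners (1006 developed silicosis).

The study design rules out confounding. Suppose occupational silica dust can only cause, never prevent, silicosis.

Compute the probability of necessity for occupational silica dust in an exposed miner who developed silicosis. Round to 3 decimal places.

PN ≈ 0.403

p₁ = P(outcome | exposed) = 3056/4658 = 0.65608
p₀ = P(outcome | unexposed) = 1006/2567 = 0.3919
Under exogeneity and monotonicity, PN = (p₁ − p₀) / p₁.
PN = (0.65608 − 0.3919) / 0.65608 = 0.26418 / 0.65608 ≈ 0.4027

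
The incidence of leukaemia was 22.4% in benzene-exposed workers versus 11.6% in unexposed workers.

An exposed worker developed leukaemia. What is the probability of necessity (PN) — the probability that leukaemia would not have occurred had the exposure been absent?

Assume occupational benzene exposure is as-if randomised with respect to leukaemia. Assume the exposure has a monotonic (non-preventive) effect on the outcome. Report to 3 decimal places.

PN ≈ 0.482

p₁ = 0.224, p₀ = 0.116.
Under exogeneity and monotonicity, PN = (p₁ − p₀) / p₁.
PN = (0.224 − 0.116) / 0.224 = 0.108 / 0.224 ≈ 0.4821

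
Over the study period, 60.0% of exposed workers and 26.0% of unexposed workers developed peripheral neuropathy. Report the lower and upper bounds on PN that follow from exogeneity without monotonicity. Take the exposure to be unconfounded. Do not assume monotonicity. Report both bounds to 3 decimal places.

0.567 ≤ PN ≤ 1.000

p₁ = 0.6, p₀ = 0.26.
Under exogeneity alone the bounds on PN are max{0,(p₁−p₀)/p₁} ≤ PN ≤ min{1,(1−p₀)/p₁}.
  lower = (p₁ − p₀)/p₁ = 0.34 / 0.6 ≈ 0.5667
  upper = min{1, (1 − p₀)/p₁} = 0.74 / 0.6 ≈ 1.2333 → capped at 1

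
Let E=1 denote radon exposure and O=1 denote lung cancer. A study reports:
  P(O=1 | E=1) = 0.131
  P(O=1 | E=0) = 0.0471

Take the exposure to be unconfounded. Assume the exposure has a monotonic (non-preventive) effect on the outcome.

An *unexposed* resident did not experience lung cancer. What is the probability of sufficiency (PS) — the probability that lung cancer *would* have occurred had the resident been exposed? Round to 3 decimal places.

PS ≈ 0.088

Let p₁ = 0.131, p₀ = 0.0471.
Under exogeneity and monotonicity, PS = (p₁ − p₀) / (1 − p₀).
PS = (0.131 − 0.0471) / (1 − 0.0471) = 0.0839 / 0.9529 ≈ 0.0880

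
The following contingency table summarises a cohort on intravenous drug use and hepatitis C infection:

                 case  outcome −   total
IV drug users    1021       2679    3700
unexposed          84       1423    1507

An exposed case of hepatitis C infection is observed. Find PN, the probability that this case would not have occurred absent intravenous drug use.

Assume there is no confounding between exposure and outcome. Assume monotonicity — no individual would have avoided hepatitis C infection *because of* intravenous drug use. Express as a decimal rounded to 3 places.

PN ≈ 0.798

p₁ = P(outcome | exposed) = 1021/3700 = 0.27595
p₀ = P(outcome | unexposed) = 84/1507 = 0.05574
Under exogeneity and monotonicity, PN = (p₁ − p₀) / p₁.
PN = (0.27595 − 0.05574) / 0.27595 = 0.22021 / 0.27595 ≈ 0.7980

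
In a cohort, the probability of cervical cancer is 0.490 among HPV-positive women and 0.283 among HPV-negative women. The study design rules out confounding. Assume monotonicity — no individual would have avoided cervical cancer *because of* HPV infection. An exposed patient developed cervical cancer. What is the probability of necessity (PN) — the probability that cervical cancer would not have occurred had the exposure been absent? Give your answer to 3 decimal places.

Let p₁ = 0.49, p₀ = 0.283.
Under exogeneity and monotonicity, PN = (p₁ − p₀) / p₁.
PN = (0.49 − 0.283) / 0.49 = 0.207 / 0.49 ≈ 0.4224

PN ≈ 0.422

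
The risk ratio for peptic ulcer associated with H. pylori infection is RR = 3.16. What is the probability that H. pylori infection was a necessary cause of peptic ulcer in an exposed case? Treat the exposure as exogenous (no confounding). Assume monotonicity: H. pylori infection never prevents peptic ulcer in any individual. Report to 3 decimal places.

Under exogeneity and monotonicity, PN = (RR − 1) / RR = 1 − 1/RR.
PN = (3.16 − 1) / 3.16 = 2.16 / 3.16 ≈ 0.6835

PN ≈ 0.684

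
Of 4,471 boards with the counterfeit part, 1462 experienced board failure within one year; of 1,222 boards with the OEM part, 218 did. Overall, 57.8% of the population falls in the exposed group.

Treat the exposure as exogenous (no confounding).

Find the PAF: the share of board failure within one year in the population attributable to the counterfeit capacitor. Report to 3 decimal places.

p₁ = P(outcome | exposed) = 1462/4471 = 0.327
p₀ = P(outcome | unexposed) = 218/1222 = 0.1784
Overall risk P(Y=1) = π·p₁ + (1−π)·p₀ = 0.578×0.327 + 0.422×0.1784 = 0.26429.
Under exogeneity, PAF = [P(Y=1) − p₀] / P(Y=1).
PAF = (0.26429 − 0.1784) / 0.26429 ≈ 0.3250

PAF ≈ 0.325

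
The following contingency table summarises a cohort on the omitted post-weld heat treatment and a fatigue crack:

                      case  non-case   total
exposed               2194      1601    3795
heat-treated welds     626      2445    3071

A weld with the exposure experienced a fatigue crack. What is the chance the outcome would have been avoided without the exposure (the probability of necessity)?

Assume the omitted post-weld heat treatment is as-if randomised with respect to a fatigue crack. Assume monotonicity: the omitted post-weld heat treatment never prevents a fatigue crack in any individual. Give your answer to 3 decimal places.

p₁ = P(outcome | exposed) = 2194/3795 = 0.57813
p₀ = P(outcome | unexposed) = 626/3071 = 0.20384
Under exogeneity and monotonicity, PN = (p₁ − p₀) / p₁.
PN = (0.57813 − 0.20384) / 0.57813 = 0.37429 / 0.57813 ≈ 0.6474

PN ≈ 0.647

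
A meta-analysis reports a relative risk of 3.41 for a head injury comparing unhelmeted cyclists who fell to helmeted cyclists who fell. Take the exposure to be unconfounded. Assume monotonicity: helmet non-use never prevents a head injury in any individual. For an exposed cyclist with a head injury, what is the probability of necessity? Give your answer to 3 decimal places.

Under exogeneity and monotonicity, PN = (RR − 1) / RR = 1 − 1/RR.
PN = (3.41 − 1) / 3.41 = 2.41 / 3.41 ≈ 0.7067

PN ≈ 0.707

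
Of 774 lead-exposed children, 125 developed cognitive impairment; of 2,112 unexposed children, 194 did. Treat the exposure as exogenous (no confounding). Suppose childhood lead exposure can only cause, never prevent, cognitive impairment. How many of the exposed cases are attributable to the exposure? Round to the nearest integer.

about 54 cases

p₁ = P(outcome | exposed) = 125/774 = 0.1615
p₀ = P(outcome | unexposed) = 194/2112 = 0.091856
PN = (p₁ − p₀)/p₁ = (0.1615 − 0.091856) / 0.1615 ≈ 0.43123.
Attributable cases ≈ PN × (exposed cases) = 0.43123 × 125 ≈ 53.90.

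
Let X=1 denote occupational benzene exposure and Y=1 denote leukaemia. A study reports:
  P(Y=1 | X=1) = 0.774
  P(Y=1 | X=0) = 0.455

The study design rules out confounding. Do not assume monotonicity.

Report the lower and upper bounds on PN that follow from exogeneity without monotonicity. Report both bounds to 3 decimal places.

Let p₁ = 0.774, p₀ = 0.455.
Under exogeneity alone the bounds on PN are max{0,(p₁−p₀)/p₁} ≤ PN ≤ min{1,(1−p₀)/p₁}.
  lower = (p₁ − p₀)/p₁ = 0.319 / 0.774 ≈ 0.4121
  upper = min{1, (1 − p₀)/p₁} = 0.545 / 0.774 ≈ 0.7041

0.412 ≤ PN ≤ 0.704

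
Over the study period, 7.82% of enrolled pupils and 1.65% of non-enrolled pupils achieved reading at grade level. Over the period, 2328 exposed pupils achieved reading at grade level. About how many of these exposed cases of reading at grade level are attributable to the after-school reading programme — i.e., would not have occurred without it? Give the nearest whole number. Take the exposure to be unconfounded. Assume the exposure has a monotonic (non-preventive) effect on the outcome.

p₁ = 0.0782, p₀ = 0.0165.
PN = (p₁ − p₀)/p₁ = (0.0782 − 0.0165) / 0.0782 ≈ 0.78900.
Attributable cases ≈ PN × (exposed cases) = 0.78900 × 2328 ≈ 1836.80.

about 1837 cases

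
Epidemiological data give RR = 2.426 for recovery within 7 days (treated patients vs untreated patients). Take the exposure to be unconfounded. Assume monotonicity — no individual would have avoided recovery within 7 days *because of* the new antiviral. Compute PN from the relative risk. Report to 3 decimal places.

Under exogeneity and monotonicity, PN = (RR − 1) / RR = 1 − 1/RR.
PN = (2.426 − 1) / 2.426 = 1.426 / 2.426 ≈ 0.5878

PN ≈ 0.588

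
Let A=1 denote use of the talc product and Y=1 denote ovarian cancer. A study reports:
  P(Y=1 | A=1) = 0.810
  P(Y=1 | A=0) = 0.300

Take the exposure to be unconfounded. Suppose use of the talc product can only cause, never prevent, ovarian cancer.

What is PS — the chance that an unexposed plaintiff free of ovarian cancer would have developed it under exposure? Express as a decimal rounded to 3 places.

Let p₁ = 0.81, p₀ = 0.3.
Under exogeneity and monotonicity, PS = (p₁ − p₀) / (1 − p₀).
PS = (0.81 − 0.3) / (1 − 0.3) = 0.51 / 0.7 ≈ 0.7286

PS ≈ 0.729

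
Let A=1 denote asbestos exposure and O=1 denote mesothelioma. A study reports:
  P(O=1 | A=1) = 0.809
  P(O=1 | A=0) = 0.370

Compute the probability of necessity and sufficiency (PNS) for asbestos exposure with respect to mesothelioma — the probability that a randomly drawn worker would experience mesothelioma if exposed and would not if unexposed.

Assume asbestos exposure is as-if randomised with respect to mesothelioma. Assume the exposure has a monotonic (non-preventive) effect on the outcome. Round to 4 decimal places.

PNS ≈ 0.4390

Let p₁ = 0.809, p₀ = 0.37.
Under exogeneity and monotonicity, PNS = p₁ − p₀.
PNS = 0.809 − 0.37 = 0.439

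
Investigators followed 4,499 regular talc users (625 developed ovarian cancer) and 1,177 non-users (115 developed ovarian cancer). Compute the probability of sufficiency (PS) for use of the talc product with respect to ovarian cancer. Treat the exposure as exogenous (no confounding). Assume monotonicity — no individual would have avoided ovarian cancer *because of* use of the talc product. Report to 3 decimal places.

PS ≈ 0.046

p₁ = P(outcome | exposed) = 625/4499 = 0.13892
p₀ = P(outcome | unexposed) = 115/1177 = 0.097706
Under exogeneity and monotonicity, PS = (p₁ − p₀) / (1 − p₀).
PS = (0.13892 − 0.097706) / (1 − 0.097706) = 0.041214 / 0.90229 ≈ 0.0457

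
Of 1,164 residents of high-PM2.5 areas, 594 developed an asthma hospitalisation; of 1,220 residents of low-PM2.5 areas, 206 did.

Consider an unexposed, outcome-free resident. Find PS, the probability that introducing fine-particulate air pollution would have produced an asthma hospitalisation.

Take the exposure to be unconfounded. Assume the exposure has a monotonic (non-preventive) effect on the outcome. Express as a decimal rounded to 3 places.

PS ≈ 0.411

p₁ = P(outcome | exposed) = 594/1164 = 0.51031
p₀ = P(outcome | unexposed) = 206/1220 = 0.16885
Under exogeneity and monotonicity, PS = (p₁ − p₀) / (1 − p₀).
PS = (0.51031 − 0.16885) / (1 − 0.16885) = 0.34146 / 0.83115 ≈ 0.4108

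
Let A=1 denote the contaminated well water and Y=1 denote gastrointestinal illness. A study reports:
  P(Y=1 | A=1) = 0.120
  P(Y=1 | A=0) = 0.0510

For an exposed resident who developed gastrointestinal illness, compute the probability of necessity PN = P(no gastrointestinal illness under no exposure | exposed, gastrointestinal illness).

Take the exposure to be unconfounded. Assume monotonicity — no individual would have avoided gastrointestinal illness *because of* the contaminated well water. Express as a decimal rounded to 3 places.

Let p₁ = 0.12, p₀ = 0.051.
Under exogeneity and monotonicity, PN = (p₁ − p₀) / p₁.
PN = (0.12 − 0.051) / 0.12 = 0.069 / 0.12 ≈ 0.5750

PN ≈ 0.575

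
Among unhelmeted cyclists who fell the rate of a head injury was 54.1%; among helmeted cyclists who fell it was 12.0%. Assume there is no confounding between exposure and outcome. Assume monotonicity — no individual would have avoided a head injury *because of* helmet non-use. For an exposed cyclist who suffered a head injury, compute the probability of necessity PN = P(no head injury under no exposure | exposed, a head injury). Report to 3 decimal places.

p₁ = 0.541, p₀ = 0.12.
Under exogeneity and monotonicity, PN = (p₁ − p₀) / p₁.
PN = (0.541 − 0.12) / 0.541 = 0.421 / 0.541 ≈ 0.7782

PN ≈ 0.778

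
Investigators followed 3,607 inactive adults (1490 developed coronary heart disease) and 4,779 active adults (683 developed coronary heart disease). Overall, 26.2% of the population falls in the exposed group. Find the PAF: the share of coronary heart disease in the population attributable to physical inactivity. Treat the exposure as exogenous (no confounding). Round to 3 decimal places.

p₁ = P(outcome | exposed) = 1490/3607 = 0.41309
p₀ = P(outcome | unexposed) = 683/4779 = 0.14292
Overall risk P(Y=1) = π·p₁ + (1−π)·p₀ = 0.262×0.41309 + 0.738×0.14292 = 0.2137.
Under exogeneity, PAF = [P(Y=1) − p₀] / P(Y=1).
PAF = (0.2137 − 0.14292) / 0.2137 ≈ 0.3312

PAF ≈ 0.331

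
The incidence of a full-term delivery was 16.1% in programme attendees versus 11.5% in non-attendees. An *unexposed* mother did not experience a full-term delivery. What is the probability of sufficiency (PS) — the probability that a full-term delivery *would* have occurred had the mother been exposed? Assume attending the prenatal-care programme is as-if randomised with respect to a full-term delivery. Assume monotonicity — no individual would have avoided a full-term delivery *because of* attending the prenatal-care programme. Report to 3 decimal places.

PS ≈ 0.052

p₁ = 0.161, p₀ = 0.115.
Under exogeneity and monotonicity, PS = (p₁ − p₀) / (1 − p₀).
PS = (0.161 − 0.115) / (1 − 0.115) = 0.046 / 0.885 ≈ 0.0520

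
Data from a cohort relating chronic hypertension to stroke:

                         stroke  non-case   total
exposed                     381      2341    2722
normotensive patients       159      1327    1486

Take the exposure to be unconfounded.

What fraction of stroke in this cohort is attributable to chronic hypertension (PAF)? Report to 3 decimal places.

p₁ = P(outcome | exposed) = 381/2722 = 0.13997
p₀ = P(outcome | unexposed) = 159/1486 = 0.107
Exposure prevalence π = 2722/4208 = 0.64686; overall risk P(Y=1) = 0.12833.
Under exogeneity, PAF = [P(Y=1) − p₀]/P(Y=1).
PAF = (0.12833 − 0.107) / 0.12833 ≈ 0.1662

PAF ≈ 0.166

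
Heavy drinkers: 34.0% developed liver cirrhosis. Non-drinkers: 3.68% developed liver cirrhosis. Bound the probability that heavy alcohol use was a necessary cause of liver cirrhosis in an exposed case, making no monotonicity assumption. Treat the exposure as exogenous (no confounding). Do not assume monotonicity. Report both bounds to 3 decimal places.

0.892 ≤ PN ≤ 1.000

p₁ = 0.34, p₀ = 0.0368.
Under exogeneity alone the bounds on PN are max{0,(p₁−p₀)/p₁} ≤ PN ≤ min{1,(1−p₀)/p₁}.
  lower = (p₁ − p₀)/p₁ = 0.3032 / 0.34 ≈ 0.8918
  upper = min{1, (1 − p₀)/p₁} = 0.9632 / 0.34 ≈ 2.8329 → capped at 1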